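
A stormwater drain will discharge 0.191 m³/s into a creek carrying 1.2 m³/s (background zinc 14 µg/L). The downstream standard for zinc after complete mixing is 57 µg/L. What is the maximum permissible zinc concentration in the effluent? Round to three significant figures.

At the limit, (Qr·Cr + Qe·Cₑ)/(Qr + Qe) = 57:
Cₑ = (1.391·57 − 1.200·14.00) / 0.1910 = 327.2 µg/L.

327 µg/L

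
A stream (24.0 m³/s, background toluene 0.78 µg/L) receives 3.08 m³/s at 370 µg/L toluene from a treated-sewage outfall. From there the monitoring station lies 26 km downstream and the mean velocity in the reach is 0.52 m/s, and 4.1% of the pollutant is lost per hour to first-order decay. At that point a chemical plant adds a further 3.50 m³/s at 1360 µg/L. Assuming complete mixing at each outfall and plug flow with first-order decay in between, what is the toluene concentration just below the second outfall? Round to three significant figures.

Conservation of mass: C = (24.00·0.7800 + 3.080·370.0) / 27.08 = 1158/27.08 = 42.77 µg/L; combined flow 27.08 m³/s.
Travel time t = 26·1000 / 0.52 = 50000 s = 13.89 h.
4.1%/h lost → k = −ln(1 − 0.041) = 0.04186 h⁻¹.
First-order decay: C = 42.77·exp(−k·t) = 42.77·0.5591 = 23.91 µg/L.
At the second outfall, C = (27.08·23.91 + 3.500·1360) / (27.08 + 3.500) = 176.8 µg/L.

177 µg/L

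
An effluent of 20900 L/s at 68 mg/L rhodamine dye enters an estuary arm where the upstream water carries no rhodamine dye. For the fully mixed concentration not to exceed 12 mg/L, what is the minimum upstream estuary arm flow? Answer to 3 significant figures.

Set C_mix = 12: (Q·0 + 20900·68.00) / (Q + 20900) = 12
→ Q = 20900·(68.00 − 12)/(12 − 0) = 97530 L/s.

97500 L/s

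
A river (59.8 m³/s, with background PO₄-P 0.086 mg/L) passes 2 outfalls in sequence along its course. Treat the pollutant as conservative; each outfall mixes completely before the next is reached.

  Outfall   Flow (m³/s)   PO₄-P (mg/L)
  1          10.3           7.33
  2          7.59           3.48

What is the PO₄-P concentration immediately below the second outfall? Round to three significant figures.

1.38 mg/L

Outfall 1: combined Q = 70.10 m³/s; C = (59.80·0.08600 + 10.30·7.330)/70.10 = 1.150 mg/L.
Outfall 2: combined Q = 77.69 m³/s; C = (70.10·1.150 + 7.590·3.480)/77.69 = 1.378 mg/L.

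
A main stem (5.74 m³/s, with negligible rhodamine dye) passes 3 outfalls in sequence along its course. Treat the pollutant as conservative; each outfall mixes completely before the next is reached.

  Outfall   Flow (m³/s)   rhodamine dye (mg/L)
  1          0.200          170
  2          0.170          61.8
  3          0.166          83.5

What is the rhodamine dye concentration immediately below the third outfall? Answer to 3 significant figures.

9.30 mg/L

Below outfall 1: Q → 5.940 m³/s, C = (5.740·0 + 0.2000·170.0)/5.940 = 5.724 mg/L.
Below outfall 2: Q → 6.110 m³/s, C = (5.940·5.724 + 0.1700·61.80)/6.110 = 7.284 mg/L.
Below outfall 3: Q → 6.276 m³/s, C = (6.110·7.284 + 0.1660·83.50)/6.276 = 9.300 mg/L.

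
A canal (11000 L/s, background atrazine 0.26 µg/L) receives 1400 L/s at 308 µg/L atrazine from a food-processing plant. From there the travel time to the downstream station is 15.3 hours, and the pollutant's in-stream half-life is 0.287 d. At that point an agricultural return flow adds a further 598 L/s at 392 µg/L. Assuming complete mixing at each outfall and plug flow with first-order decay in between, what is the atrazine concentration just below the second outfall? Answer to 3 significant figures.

25.2 µg/L

Mass balance: C = (11000·0.2600 + 1400·308.0) / 12400 = 434100/12400 = 35.00 µg/L; combined flow 12400 L/s.
Half-life 0.287 d → k = ln 2 / 0.287 = 2.415 d⁻¹.
First-order decay: C = 35.00·exp(−k·t) = 35.00·0.2145 = 7.507 µg/L.
Second outfall: C = (12400·7.507 + 598.0·392.0)/13000 = 25.20 µg/L.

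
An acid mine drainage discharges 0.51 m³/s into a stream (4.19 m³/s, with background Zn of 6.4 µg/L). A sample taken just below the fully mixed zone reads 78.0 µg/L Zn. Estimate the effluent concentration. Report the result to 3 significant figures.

666 µg/L

Mass balance: 4.190·6.400 + 0.5100·Cₑ = 4.700·78.00
→ Cₑ = (4.700·78.00 − 4.190·6.400) / 0.5100 = 666.2 µg/L.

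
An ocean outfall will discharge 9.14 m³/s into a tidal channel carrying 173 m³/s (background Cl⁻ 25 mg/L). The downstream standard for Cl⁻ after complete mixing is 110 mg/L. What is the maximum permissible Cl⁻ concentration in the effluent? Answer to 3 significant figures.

At the limit, (Qr·Cr + Qe·Cₑ)/(Qr + Qe) = 110:
Cₑ = (182.1·110 − 173.0·25.00) / 9.140 = 1719 mg/L.

1720 mg/L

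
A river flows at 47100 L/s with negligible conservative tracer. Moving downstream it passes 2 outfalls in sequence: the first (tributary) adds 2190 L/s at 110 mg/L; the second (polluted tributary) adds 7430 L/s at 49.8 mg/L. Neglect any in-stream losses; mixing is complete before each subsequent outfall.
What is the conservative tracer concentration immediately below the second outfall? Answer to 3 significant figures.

10.8 mg/L

After outfall 1: Q = 47100 + 2190 = 49290 L/s; C = (47100·0 + 2190·110.0)/49290 = 4.887 mg/L.
After outfall 2: Q = 49290 + 7430 = 56720 L/s; C = (49290·4.887 + 7430·49.80)/56720 = 10.77 mg/L.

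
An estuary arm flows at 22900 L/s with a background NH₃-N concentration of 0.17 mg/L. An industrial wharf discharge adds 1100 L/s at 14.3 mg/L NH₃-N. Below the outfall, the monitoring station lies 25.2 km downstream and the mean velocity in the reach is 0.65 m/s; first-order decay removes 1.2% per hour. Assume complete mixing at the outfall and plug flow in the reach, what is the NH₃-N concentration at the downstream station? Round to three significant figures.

Flow-weighted average: C = (22900·0.1700 + 1100·14.30) / 24000 = 19620/24000 = 0.8176 mg/L.
Travel time t = 25.2·1000 / 0.65 = 38770 s = 10.77 h.
1.2%/h lost → k = −ln(1 − 0.012) = 0.01207 h⁻¹.
After decay, C = 0.8176 × e^(−kt) = 0.8176 × 0.8781 = 0.7179 mg/L.

0.718 mg/L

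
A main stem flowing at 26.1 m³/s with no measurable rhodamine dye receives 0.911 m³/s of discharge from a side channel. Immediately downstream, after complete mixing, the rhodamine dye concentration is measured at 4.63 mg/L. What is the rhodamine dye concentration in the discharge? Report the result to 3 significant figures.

Mass balance: 26.10·0 + 0.9110·Cₑ = 27.01·4.630
→ Cₑ = (27.01·4.630 − 26.10·0) / 0.9110 = 137.3 mg/L.

137 mg/L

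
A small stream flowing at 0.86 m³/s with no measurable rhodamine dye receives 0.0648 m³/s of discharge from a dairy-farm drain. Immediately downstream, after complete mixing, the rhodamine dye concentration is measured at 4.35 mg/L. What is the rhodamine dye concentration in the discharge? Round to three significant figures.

Mass balance: 0.8600·0 + 0.06480·Cₑ = 0.9248·4.350
→ Cₑ = (0.9248·4.350 − 0.8600·0) / 0.06480 = 62.08 mg/L.

62.1 mg/L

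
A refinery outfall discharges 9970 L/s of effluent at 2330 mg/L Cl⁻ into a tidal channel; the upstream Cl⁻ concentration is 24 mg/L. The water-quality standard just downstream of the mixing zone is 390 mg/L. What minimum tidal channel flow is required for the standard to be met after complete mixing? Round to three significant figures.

52800 L/s

Set C_mix = 390: (Q·24.00 + 9970·2330) / (Q + 9970) = 390
→ Q = 9970·(2330 − 390)/(390 − 24.00) = 52850 L/s.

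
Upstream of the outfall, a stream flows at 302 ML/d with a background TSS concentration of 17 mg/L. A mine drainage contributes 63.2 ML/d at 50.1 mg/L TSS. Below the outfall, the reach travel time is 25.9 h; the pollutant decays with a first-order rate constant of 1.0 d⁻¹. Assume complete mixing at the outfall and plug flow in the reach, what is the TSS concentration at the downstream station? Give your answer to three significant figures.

Mass balance: C = (302.0·17.00 + 63.20·50.10) / 365.2 = 8300/365.2 = 22.73 mg/L.
Applying C = C₀e^(−kt): 22.73 × 0.3399 = 7.725 mg/L.

7.72 mg/L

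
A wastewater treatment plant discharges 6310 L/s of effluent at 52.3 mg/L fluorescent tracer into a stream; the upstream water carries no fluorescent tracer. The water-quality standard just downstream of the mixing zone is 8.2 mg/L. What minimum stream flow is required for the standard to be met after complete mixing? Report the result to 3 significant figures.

Set C_mix = 8.2: (Q·0 + 6310·52.30) / (Q + 6310) = 8.2
→ Q = 6310·(52.30 − 8.2)/(8.2 − 0) = 33940 L/s.

33900 L/s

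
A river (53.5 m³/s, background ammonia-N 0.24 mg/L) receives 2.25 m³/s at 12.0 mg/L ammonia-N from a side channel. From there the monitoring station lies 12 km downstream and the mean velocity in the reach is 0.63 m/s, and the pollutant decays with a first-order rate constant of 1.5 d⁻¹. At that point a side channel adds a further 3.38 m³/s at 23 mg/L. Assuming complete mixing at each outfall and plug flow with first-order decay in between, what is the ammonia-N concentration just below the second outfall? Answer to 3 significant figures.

Conservation of mass: C = (53.50·0.2400 + 2.250·12.00) / 55.75 = 39.84/55.75 = 0.7146 mg/L; combined flow 55.75 m³/s.
Travel time t = 12·1000 / 0.63 = 19050 s = 5.291 h.
After decay, C = 0.7146 × e^(−kt) = 0.7146 × 0.7184 = 0.5134 mg/L.
At the second outfall, C = (55.75·0.5134 + 3.380·23.00) / (55.75 + 3.380) = 1.799 mg/L.

1.80 mg/L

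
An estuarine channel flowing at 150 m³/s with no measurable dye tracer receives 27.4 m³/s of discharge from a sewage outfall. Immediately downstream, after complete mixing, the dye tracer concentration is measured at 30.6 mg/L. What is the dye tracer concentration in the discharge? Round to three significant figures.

Mass balance: 150.0·0 + 27.40·Cₑ = 177.4·30.60
→ Cₑ = (177.4·30.60 − 150.0·0) / 27.40 = 198.1 mg/L.

198 mg/L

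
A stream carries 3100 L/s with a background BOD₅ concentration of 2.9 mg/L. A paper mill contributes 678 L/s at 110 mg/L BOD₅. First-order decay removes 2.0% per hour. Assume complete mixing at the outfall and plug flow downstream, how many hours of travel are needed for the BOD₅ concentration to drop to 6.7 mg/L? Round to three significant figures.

Flow-weighted average: C = (3100·2.900 + 678.0·110.0) / 3778 = 83570/3778 = 22.12 mg/L.
2.0%/h lost → k = −ln(1 − 0.02) = 0.02020 h⁻¹.
22.12·exp(−k·t) = 6.7 → t = ln(22.12/6.7)/k = 212800 s = 59.12 h.

59.1 h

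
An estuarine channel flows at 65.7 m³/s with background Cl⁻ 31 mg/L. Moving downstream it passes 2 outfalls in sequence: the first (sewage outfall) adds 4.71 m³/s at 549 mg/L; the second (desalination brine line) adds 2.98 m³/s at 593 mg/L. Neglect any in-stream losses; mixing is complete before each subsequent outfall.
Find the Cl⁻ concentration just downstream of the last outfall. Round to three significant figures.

87.1 mg/L

After outfall 1: Q = 65.70 + 4.710 = 70.41 m³/s; C = (65.70·31.00 + 4.710·549.0)/70.41 = 65.65 mg/L.
After outfall 2: Q = 70.41 + 2.980 = 73.39 m³/s; C = (70.41·65.65 + 2.980·593.0)/73.39 = 87.06 mg/L.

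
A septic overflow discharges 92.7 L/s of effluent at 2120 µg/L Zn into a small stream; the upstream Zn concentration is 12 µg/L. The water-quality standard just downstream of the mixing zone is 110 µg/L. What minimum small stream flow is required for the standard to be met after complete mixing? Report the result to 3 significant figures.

1900 L/s

Set C_mix = 110: (Q·12.00 + 92.70·2120) / (Q + 92.70) = 110
→ Q = 92.70·(2120 − 110)/(110 − 12.00) = 1901 L/s.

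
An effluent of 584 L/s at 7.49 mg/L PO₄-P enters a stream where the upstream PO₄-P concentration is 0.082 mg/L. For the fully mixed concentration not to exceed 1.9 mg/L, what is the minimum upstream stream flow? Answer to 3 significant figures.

Set C_mix = 1.9: (Q·0.08200 + 584.0·7.490) / (Q + 584.0) = 1.9
→ Q = 584.0·(7.490 − 1.9)/(1.9 − 0.08200) = 1796 L/s.

1800 L/s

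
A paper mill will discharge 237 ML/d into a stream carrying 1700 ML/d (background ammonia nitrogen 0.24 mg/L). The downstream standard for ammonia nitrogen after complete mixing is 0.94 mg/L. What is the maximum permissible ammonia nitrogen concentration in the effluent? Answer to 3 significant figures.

At the limit, (Qr·Cr + Qe·Cₑ)/(Qr + Qe) = 0.94:
Cₑ = (1937·0.94 − 1700·0.2400) / 237.0 = 5.961 mg/L.

5.96 mg/L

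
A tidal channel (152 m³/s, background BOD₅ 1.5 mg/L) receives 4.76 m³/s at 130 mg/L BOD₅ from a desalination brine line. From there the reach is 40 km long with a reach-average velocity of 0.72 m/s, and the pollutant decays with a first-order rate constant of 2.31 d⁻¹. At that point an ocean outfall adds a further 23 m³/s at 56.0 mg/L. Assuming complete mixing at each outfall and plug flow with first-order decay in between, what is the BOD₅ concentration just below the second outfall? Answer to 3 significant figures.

8.23 mg/L

After mixing, C = (152.0·1.500 + 4.760·130.0) / 156.8 = 846.8/156.8 = 5.402 mg/L; combined flow 156.8 m³/s.
Travel time t = 40·1000 / 0.72 = 55560 s = 15.43 h.
First-order decay: C = 5.402·exp(−k·t) = 5.402·0.2264 = 1.223 mg/L.
At the second outfall, C = (156.8·1.223 + 23.00·56.00) / (156.8 + 23.00) = 8.232 mg/L.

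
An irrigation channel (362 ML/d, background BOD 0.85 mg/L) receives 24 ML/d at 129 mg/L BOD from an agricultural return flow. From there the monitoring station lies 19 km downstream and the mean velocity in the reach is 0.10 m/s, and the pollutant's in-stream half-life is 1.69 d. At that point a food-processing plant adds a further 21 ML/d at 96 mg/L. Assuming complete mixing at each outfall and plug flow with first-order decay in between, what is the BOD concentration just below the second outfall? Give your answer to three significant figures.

After mixing, C = (362.0·0.8500 + 24.00·129.0) / 386.0 = 3404/386.0 = 8.818 mg/L; combined flow 386.0 ML/d.
Travel time t = 19·1000 / 0.10 = 190000 s = 52.78 h.
Half-life 1.69 d → k = ln 2 / 1.69 = 0.4101 d⁻¹.
After decay, C = 8.818 × e^(−kt) = 8.818 × 0.4058 = 3.578 mg/L.
At the second outfall, C = (386.0·3.578 + 21.00·96.00) / (386.0 + 21.00) = 8.347 mg/L.

8.35 mg/L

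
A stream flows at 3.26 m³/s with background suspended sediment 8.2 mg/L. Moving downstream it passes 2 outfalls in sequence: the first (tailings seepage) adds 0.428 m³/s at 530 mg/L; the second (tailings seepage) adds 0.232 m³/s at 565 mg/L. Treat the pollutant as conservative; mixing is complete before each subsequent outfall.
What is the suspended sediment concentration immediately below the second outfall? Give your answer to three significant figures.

Outfall 1: combined Q = 3.688 m³/s; C = (3.260·8.200 + 0.4280·530.0)/3.688 = 68.76 mg/L.
Outfall 2: combined Q = 3.920 m³/s; C = (3.688·68.76 + 0.2320·565.0)/3.920 = 98.13 mg/L.

98.1 mg/L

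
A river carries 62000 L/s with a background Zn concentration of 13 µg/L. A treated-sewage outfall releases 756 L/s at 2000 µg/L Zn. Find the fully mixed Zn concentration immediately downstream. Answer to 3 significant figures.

36.9 µg/L

Mass balance: C = (62000·13.00 + 756.0·2000) / 62760 = 2318000/62760 = 36.94 µg/L.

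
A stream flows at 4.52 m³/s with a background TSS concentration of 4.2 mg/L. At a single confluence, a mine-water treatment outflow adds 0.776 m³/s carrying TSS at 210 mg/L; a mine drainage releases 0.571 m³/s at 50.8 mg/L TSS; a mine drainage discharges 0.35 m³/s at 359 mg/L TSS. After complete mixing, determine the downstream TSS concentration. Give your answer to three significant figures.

Mixed concentration C = ΣQC/ΣQ = (4.520·4.200 + 0.7760·210.0 + 0.5710·50.80 + 0.3500·359.0) / 6.217 = 336.6/6.217 = 54.14 mg/L.

54.1 mg/L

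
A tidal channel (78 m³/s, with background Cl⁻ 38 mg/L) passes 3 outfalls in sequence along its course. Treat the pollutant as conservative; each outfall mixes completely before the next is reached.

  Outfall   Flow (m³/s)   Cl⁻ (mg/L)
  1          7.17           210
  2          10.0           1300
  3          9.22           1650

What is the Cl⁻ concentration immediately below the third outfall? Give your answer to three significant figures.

313 mg/L

Below outfall 1: Q → 85.17 m³/s, C = (78.00·38.00 + 7.170·210.0)/85.17 = 52.48 mg/L.
Below outfall 2: Q → 95.17 m³/s, C = (85.17·52.48 + 10.00·1300)/95.17 = 183.6 mg/L.
Below outfall 3: Q → 104.4 m³/s, C = (95.17·183.6 + 9.220·1650)/104.4 = 313.1 mg/L.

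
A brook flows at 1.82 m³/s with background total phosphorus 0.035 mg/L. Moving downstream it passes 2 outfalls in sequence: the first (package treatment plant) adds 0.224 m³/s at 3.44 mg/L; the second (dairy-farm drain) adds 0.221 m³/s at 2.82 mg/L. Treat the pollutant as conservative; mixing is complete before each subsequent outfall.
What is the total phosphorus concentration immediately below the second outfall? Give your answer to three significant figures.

0.643 mg/L

Below outfall 1: Q → 2.044 m³/s, C = (1.820·0.03500 + 0.2240·3.440)/2.044 = 0.4082 mg/L.
Below outfall 2: Q → 2.265 m³/s, C = (2.044·0.4082 + 0.2210·2.820)/2.265 = 0.6435 mg/L.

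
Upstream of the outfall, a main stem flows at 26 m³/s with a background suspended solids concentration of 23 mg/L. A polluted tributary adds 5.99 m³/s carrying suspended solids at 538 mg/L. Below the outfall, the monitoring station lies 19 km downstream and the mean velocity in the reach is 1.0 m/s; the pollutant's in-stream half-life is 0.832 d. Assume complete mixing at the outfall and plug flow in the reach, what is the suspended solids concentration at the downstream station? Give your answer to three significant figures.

Conservation of mass: C = (26.00·23.00 + 5.990·538.0) / 31.99 = 3821/31.99 = 119.4 mg/L.
Travel time t = 19·1000 / 1.0 = 19000 s = 5.278 h.
Half-life 0.832 d → k = ln 2 / 0.832 = 0.8331 d⁻¹.
Decay over the reach: 119.4·exp(−kt) = 119.4·0.8326 = 99.44 mg/L.

99.4 mg/L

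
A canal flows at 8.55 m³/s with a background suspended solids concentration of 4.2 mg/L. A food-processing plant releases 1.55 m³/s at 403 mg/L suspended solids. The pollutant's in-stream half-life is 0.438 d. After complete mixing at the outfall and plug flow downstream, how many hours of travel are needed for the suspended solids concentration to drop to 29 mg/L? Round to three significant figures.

Mixed concentration C = ΣQC/ΣQ = (8.550·4.200 + 1.550·403.0) / 10.10 = 660.6/10.10 = 65.40 mg/L.
Half-life 0.438 d → k = ln 2 / 0.438 = 1.583 d⁻¹.
65.40·exp(−k·t) = 29 → t = ln(65.40/29)/k = 44400 s = 12.33 h.

12.3 h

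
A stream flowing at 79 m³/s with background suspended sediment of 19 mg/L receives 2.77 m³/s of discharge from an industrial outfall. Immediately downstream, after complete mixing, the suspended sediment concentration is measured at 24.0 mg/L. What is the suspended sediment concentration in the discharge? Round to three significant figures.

167 mg/L

Mass balance: 79.00·19.00 + 2.770·Cₑ = 81.77·24.00
→ Cₑ = (81.77·24.00 − 79.00·19.00) / 2.770 = 166.6 mg/L.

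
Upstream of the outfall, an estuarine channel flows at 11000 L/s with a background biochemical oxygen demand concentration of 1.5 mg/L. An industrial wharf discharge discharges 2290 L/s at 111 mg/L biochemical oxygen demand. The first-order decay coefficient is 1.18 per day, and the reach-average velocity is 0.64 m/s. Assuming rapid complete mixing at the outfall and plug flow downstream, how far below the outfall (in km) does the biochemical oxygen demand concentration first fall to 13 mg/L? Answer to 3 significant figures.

21.0 km

After mixing, C = (11000·1.500 + 2290·111.0) / 13290 = 270700/13290 = 20.37 mg/L.
Set 20.37·exp(−k·t) = 13 → t = ln(20.37/13)/k = 32880 s = 9.132 h.
Distance = v·t = 0.64·32880 = 21040 m = 21.04 km.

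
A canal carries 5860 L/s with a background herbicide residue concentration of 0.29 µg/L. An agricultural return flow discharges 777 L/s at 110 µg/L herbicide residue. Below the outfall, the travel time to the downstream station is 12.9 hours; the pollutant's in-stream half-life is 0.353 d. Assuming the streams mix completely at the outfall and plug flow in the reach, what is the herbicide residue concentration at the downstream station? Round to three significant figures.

4.57 µg/L

Mixed concentration C = ΣQC/ΣQ = (5860·0.2900 + 777.0·110.0) / 6637 = 87170/6637 = 13.13 µg/L.
Half-life 0.353 d → k = ln 2 / 0.353 = 1.964 d⁻¹.
First-order decay: C = 13.13·exp(−k·t) = 13.13·0.3480 = 4.571 µg/L.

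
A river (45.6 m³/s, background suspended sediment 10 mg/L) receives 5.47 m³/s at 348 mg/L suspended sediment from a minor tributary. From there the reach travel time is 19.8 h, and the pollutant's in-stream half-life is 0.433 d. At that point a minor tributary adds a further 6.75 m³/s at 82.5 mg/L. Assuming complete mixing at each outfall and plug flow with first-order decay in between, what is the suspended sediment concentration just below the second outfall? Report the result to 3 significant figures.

20.5 mg/L

After mixing, C = (45.60·10.00 + 5.470·348.0) / 51.07 = 2360/51.07 = 46.20 mg/L; combined flow 51.07 m³/s.
Half-life 0.433 d → k = ln 2 / 0.433 = 1.601 d⁻¹.
Applying C = C₀e^(−kt): 46.20 × 0.2670 = 12.33 mg/L.
At the second outfall, C = (51.07·12.33 + 6.750·82.50) / (51.07 + 6.750) = 20.53 mg/L.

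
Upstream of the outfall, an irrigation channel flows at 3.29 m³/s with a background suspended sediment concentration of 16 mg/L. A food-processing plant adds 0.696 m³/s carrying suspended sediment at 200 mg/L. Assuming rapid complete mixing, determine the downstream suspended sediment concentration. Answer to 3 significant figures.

48.1 mg/L

Mixed concentration C = ΣQC/ΣQ = (3.290·16.00 + 0.6960·200.0) / 3.986 = 191.8/3.986 = 48.13 mg/L.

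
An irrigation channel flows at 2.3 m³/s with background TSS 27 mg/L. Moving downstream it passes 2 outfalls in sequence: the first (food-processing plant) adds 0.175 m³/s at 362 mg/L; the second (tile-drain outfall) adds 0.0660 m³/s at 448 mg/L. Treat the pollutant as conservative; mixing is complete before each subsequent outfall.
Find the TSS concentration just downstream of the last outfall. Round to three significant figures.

Outfall 1: combined Q = 2.475 m³/s; C = (2.300·27.00 + 0.1750·362.0)/2.475 = 50.69 mg/L.
Outfall 2: combined Q = 2.541 m³/s; C = (2.475·50.69 + 0.06600·448.0)/2.541 = 61.01 mg/L.

61.0 mg/L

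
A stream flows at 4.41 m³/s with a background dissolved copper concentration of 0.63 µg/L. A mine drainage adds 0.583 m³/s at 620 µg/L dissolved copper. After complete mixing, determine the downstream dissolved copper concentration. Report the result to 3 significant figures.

Flow-weighted average: C = (4.410·0.6300 + 0.5830·620.0) / 4.993 = 364.2/4.993 = 72.95 µg/L.

72.9 µg/L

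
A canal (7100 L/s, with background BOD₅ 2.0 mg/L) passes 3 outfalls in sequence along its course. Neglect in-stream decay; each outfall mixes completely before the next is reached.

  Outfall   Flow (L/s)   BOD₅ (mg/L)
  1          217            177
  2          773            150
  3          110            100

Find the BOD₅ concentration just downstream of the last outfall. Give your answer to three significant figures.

21.9 mg/L

After outfall 1: Q = 7100 + 217.0 = 7317 L/s; C = (7100·2.000 + 217.0·177.0)/7317 = 7.190 mg/L.
After outfall 2: Q = 7317 + 773.0 = 8090 L/s; C = (7317·7.190 + 773.0·150.0)/8090 = 20.84 mg/L.
After outfall 3: Q = 8090 + 110.0 = 8200 L/s; C = (8090·20.84 + 110.0·100.0)/8200 = 21.90 mg/L.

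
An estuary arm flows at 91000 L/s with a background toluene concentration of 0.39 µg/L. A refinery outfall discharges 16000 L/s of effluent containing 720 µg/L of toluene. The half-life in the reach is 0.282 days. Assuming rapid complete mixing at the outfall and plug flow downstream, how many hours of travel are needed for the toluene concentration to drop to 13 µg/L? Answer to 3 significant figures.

Mixed concentration C = ΣQC/ΣQ = (91000·0.3900 + 16000·720.0) / 107000 = 11560000/107000 = 108.0 µg/L.
Half-life 0.282 d → k = ln 2 / 0.282 = 2.458 d⁻¹.
108.0·exp(−k·t) = 13 → t = ln(108.0/13)/k = 74420 s = 20.67 h.

20.7 h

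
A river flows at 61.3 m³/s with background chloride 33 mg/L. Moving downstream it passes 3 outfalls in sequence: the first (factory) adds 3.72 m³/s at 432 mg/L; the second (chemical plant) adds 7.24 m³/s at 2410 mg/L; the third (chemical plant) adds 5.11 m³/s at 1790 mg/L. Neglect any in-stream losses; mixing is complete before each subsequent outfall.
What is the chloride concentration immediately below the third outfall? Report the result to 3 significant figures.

Outfall 1: combined Q = 65.02 m³/s; C = (61.30·33.00 + 3.720·432.0)/65.02 = 55.83 mg/L.
Outfall 2: combined Q = 72.26 m³/s; C = (65.02·55.83 + 7.240·2410)/72.26 = 291.7 mg/L.
Outfall 3: combined Q = 77.37 m³/s; C = (72.26·291.7 + 5.110·1790)/77.37 = 390.7 mg/L.

391 mg/L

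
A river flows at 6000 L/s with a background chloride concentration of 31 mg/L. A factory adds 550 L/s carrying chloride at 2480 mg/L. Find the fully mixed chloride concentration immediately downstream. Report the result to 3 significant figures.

237 mg/L

Conservation of mass: C = (6000·31.00 + 550.0·2480) / 6550 = 1550000/6550 = 236.6 mg/L.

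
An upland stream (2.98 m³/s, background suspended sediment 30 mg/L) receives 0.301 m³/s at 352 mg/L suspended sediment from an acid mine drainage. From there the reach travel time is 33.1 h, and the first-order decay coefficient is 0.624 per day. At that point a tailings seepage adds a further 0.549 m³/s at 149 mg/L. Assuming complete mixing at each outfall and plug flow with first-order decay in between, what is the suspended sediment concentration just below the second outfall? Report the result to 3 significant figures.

Mass balance: C = (2.980·30.00 + 0.3010·352.0) / 3.281 = 195.4/3.281 = 59.54 mg/L; combined flow 3.281 m³/s.
After decay, C = 59.54 × e^(−kt) = 59.54 × 0.4229 = 25.18 mg/L.
At the second outfall, C = (3.281·25.18 + 0.5490·149.0) / (3.281 + 0.5490) = 42.93 mg/L.

42.9 mg/L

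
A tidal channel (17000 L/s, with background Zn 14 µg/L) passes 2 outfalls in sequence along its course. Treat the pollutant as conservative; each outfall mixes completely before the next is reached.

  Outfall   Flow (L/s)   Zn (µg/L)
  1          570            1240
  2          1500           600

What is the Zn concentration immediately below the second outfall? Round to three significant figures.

Outfall 1: combined Q = 17570 L/s; C = (17000·14.00 + 570.0·1240)/17570 = 53.77 µg/L.
Outfall 2: combined Q = 19070 L/s; C = (17570·53.77 + 1500·600.0)/19070 = 96.74 µg/L.

96.7 µg/L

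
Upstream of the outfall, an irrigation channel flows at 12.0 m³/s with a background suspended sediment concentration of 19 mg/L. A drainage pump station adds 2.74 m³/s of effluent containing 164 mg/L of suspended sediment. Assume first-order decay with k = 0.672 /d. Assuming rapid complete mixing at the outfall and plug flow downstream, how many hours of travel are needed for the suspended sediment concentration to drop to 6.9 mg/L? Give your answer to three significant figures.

67.7 h

After mixing, C = (12.00·19.00 + 2.740·164.0) / 14.74 = 677.4/14.74 = 45.95 mg/L.
45.95·exp(−k·t) = 6.9 → t = ln(45.95/6.9)/k = 243800 s = 67.72 h.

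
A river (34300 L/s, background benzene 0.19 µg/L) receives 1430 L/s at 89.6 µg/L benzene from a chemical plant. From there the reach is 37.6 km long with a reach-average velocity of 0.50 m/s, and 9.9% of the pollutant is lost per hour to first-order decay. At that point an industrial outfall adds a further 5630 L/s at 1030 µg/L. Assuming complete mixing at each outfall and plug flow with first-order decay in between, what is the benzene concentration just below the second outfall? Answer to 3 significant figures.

Flow-weighted average: C = (34300·0.1900 + 1430·89.60) / 35730 = 134600/35730 = 3.768 µg/L; combined flow 35730 L/s.
Travel time t = 37.6·1000 / 0.50 = 75200 s = 20.89 h.
9.9%/h lost → k = −ln(1 − 0.099) = 0.1043 h⁻¹.
After decay, C = 3.768 × e^(−kt) = 3.768 × 0.1133 = 0.4270 µg/L.
Second outfall: C = (35730·0.4270 + 5630·1030)/41360 = 140.6 µg/L.

141 µg/L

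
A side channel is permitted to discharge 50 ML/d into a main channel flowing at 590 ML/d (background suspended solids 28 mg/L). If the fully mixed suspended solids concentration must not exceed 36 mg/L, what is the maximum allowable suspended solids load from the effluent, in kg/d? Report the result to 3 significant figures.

6520 kg/d

Mass balance at the limit: 590.0·28.00 + 50.00·Cₑ = 640.0·36 → Cₑ = 130.4 mg/L.
50.00 ML/d = 0.5787 m³/s. Load = 0.5787 m³/s × 130.4 g/m³ × 86 400 s/d = 6520 kg/d.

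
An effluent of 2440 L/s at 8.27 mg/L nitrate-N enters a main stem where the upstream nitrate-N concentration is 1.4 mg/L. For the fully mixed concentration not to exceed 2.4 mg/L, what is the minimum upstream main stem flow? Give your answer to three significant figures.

14300 L/s

Set C_mix = 2.4: (Q·1.400 + 2440·8.270) / (Q + 2440) = 2.4
→ Q = 2440·(8.270 − 2.4)/(2.4 − 1.400) = 14320 L/s.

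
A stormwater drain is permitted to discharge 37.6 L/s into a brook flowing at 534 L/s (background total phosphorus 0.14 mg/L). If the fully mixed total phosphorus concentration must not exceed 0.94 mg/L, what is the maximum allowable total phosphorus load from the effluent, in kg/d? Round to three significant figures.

Mass balance at the limit: 534.0·0.1400 + 37.60·Cₑ = 571.6·0.94 → Cₑ = 12.30 mg/L.
37.60 L/s = 0.03760 m³/s. Load = 0.03760 m³/s × 12.30 g/m³ × 86 400 s/d = 39.96 kg/d.

40.0 kg/d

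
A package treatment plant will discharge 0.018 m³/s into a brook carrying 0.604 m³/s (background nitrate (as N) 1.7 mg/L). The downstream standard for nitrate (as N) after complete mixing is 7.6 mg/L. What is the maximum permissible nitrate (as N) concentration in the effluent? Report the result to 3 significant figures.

206 mg/L

At the limit, (Qr·Cr + Qe·Cₑ)/(Qr + Qe) = 7.6:
Cₑ = (0.6220·7.6 − 0.6040·1.700) / 0.01800 = 205.6 mg/L.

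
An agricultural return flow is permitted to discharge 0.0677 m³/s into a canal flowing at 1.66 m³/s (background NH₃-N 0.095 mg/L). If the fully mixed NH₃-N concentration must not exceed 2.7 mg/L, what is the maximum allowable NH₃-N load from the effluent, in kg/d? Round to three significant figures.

Mass balance at the limit: 1.660·0.09500 + 0.06770·Cₑ = 1.728·2.7 → Cₑ = 66.57 mg/L.
Load = 0.06770 m³/s × 66.57 g/m³ × 86 400 s/d = 389.4 kg/d.

389 kg/d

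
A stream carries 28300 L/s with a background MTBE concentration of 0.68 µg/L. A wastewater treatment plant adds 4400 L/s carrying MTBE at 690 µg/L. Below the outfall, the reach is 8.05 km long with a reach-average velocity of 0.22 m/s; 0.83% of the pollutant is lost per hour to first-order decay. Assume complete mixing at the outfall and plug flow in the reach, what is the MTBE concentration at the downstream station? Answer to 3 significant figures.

85.8 µg/L

Mixed concentration C = ΣQC/ΣQ = (28300·0.6800 + 4400·690.0) / 32700 = 3055000/32700 = 93.43 µg/L.
Travel time t = 8.05·1000 / 0.22 = 36590 s = 10.16 h.
0.83%/h lost → k = −ln(1 − 0.0083) = 0.008335 h⁻¹.
Applying C = C₀e^(−kt): 93.43 × 0.9188 = 85.84 µg/L.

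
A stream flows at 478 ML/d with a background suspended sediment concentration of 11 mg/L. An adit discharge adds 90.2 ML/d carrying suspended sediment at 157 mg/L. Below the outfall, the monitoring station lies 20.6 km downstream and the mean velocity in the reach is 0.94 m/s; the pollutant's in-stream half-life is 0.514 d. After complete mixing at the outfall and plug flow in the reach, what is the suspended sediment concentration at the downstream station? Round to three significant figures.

Mass balance: C = (478.0·11.00 + 90.20·157.0) / 568.2 = 19420/568.2 = 34.18 mg/L.
Travel time t = 20.6·1000 / 0.94 = 21910 s = 6.087 h.
Half-life 0.514 d → k = ln 2 / 0.514 = 1.349 d⁻¹.
Decay over the reach: 34.18·exp(−kt) = 34.18·0.7103 = 24.28 mg/L.

24.3 mg/L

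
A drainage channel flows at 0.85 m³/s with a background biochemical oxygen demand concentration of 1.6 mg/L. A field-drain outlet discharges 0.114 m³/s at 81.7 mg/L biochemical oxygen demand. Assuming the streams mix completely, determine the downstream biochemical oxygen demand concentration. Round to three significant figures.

Flow-weighted average: C = (0.8500·1.600 + 0.1140·81.70) / 0.9640 = 10.67/0.9640 = 11.07 mg/L.

11.1 mg/L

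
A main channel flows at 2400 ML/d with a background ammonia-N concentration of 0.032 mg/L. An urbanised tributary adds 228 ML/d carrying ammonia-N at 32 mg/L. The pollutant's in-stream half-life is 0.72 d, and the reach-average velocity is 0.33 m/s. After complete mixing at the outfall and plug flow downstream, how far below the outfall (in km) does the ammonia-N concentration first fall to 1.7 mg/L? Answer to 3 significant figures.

After mixing, C = (2400·0.03200 + 228.0·32.00) / 2628 = 7373/2628 = 2.805 mg/L.
Half-life 0.72 d → k = ln 2 / 0.72 = 0.9627 d⁻¹.
Set 2.805·exp(−k·t) = 1.7 → t = ln(2.805/1.7)/k = 44960 s = 12.49 h.
Distance = v·t = 0.33·44960 = 14840 m = 14.84 km.

14.8 km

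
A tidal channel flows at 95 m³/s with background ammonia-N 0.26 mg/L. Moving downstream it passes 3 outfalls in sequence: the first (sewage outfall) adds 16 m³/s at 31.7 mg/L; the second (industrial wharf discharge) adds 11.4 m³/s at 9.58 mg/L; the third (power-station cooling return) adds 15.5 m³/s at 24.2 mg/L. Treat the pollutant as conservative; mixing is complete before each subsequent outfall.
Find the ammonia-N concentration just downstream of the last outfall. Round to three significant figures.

After outfall 1: Q = 95.00 + 16.00 = 111.0 m³/s; C = (95.00·0.2600 + 16.00·31.70)/111.0 = 4.792 mg/L.
After outfall 2: Q = 111.0 + 11.40 = 122.4 m³/s; C = (111.0·4.792 + 11.40·9.580)/122.4 = 5.238 mg/L.
After outfall 3: Q = 122.4 + 15.50 = 137.9 m³/s; C = (122.4·5.238 + 15.50·24.20)/137.9 = 7.369 mg/L.

7.37 mg/L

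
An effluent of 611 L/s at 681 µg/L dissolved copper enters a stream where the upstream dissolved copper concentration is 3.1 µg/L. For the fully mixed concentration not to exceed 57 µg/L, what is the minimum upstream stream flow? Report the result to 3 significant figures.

Set C_mix = 57: (Q·3.100 + 611.0·681.0) / (Q + 611.0) = 57
→ Q = 611.0·(681.0 − 57)/(57 − 3.100) = 7074 L/s.

7070 L/s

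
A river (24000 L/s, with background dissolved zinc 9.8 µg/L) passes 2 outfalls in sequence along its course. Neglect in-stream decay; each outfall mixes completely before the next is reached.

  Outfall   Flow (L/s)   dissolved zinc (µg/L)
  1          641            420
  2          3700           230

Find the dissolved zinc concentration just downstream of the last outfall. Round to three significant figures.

Outfall 1: combined Q = 24640 L/s; C = (24000·9.800 + 641.0·420.0)/24640 = 20.47 µg/L.
Outfall 2: combined Q = 28340 L/s; C = (24640·20.47 + 3700·230.0)/28340 = 47.83 µg/L.

47.8 µg/L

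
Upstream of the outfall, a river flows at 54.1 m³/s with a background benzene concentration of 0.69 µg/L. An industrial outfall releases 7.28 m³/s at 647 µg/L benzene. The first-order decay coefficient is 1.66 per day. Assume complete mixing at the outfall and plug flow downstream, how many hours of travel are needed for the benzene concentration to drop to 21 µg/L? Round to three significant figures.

Conservation of mass: C = (54.10·0.6900 + 7.280·647.0) / 61.38 = 4747/61.38 = 77.35 µg/L.
77.35·exp(−k·t) = 21 → t = ln(77.35/21)/k = 67860 s = 18.85 h.

18.8 h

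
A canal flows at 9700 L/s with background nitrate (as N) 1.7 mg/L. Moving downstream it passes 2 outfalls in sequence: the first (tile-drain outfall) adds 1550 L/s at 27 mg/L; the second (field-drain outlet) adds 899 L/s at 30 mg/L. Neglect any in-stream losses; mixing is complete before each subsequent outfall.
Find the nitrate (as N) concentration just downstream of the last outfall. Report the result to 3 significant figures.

7.02 mg/L

After outfall 1: Q = 9700 + 1550 = 11250 L/s; C = (9700·1.700 + 1550·27.00)/11250 = 5.186 mg/L.
After outfall 2: Q = 11250 + 899.0 = 12150 L/s; C = (11250·5.186 + 899.0·30.00)/12150 = 7.022 mg/L.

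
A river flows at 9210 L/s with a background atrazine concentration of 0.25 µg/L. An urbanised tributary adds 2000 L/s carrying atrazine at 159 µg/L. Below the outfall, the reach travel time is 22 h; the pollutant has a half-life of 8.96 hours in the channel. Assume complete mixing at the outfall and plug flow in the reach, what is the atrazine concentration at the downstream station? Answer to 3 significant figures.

Mixed concentration C = ΣQC/ΣQ = (9210·0.2500 + 2000·159.0) / 11210 = 320300/11210 = 28.57 µg/L.
Half-life 8.96 h → k = ln 2 / 8.96 = 0.07736 h⁻¹ = 1.857 d⁻¹.
First-order decay: C = 28.57·exp(−k·t) = 28.57·0.1823 = 5.210 µg/L.

5.21 µg/L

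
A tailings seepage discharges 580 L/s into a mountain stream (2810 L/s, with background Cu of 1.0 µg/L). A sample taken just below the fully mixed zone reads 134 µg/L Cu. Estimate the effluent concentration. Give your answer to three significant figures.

Mass balance: 2810·1.000 + 580.0·Cₑ = 3390·134.0
→ Cₑ = (3390·134.0 − 2810·1.000) / 580.0 = 778.4 µg/L.

778 µg/L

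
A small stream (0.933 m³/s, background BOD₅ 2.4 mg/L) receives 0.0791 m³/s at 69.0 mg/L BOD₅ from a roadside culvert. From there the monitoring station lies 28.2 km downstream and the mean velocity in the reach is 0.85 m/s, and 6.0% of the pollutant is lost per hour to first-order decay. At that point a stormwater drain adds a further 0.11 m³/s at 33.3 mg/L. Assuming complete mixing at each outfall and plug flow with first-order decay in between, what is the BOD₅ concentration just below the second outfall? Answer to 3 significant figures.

7.14 mg/L

Conservation of mass: C = (0.9330·2.400 + 0.07910·69.00) / 1.012 = 7.697/1.012 = 7.605 mg/L; combined flow 1.012 m³/s.
Travel time t = 28.2·1000 / 0.85 = 33180 s = 9.216 h.
6.0%/h lost → k = −ln(1 − 0.06) = 0.06188 h⁻¹.
Applying C = C₀e^(−kt): 7.605 × 0.5654 = 4.300 mg/L.
At the second outfall, C = (1.012·4.300 + 0.1100·33.30) / (1.012 + 0.1100) = 7.143 mg/L.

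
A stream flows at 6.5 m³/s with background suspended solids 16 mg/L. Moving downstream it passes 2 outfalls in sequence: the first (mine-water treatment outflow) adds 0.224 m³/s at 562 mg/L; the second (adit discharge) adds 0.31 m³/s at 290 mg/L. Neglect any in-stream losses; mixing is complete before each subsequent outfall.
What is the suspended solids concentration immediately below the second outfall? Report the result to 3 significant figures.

45.5 mg/L

After outfall 1: Q = 6.500 + 0.2240 = 6.724 m³/s; C = (6.500·16.00 + 0.2240·562.0)/6.724 = 34.19 mg/L.
After outfall 2: Q = 6.724 + 0.3100 = 7.034 m³/s; C = (6.724·34.19 + 0.3100·290.0)/7.034 = 45.46 mg/L.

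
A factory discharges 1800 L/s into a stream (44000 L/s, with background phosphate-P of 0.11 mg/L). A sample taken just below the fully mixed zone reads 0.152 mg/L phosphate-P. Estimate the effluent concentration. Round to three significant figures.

1.18 mg/L

Mass balance: 44000·0.1100 + 1800·Cₑ = 45800·0.1520
→ Cₑ = (45800·0.1520 − 44000·0.1100) / 1800 = 1.179 mg/L.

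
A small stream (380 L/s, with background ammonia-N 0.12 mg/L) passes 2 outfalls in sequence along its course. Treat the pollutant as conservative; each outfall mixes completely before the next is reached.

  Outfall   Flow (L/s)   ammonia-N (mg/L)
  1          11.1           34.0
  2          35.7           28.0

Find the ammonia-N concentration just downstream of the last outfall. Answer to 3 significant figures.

3.33 mg/L

Outfall 1: combined Q = 391.1 L/s; C = (380.0·0.1200 + 11.10·34.00)/391.1 = 1.082 mg/L.
Outfall 2: combined Q = 426.8 L/s; C = (391.1·1.082 + 35.70·28.00)/426.8 = 3.333 mg/L.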